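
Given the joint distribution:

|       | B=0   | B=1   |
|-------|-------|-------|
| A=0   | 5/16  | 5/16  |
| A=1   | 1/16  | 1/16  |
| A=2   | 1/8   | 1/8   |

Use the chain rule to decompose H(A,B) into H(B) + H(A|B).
By the chain rule: H(A,B) = H(B) + H(A|B)

Marginal P(B) (column sums):
  P(B=0) = 5/16 + 1/16 + 1/8 = 1/2
  P(B=1) = 5/16 + 1/16 + 1/8 = 1/2
H(B) = -[(1/2)·log₂(1/2) + (1/2)·log₂(1/2)]
  = 0.5000 + 0.5000
  = 1.0000 bits
H(A|B) = -Σ P(A,B)·log₂ P(A|B), where P(A|B) = P(A,B) / P(B)
  (A=0,B=0): P(A|B) = (5/16)/(1/2) = 5/8;  -(5/16)·log₂(5/8) = 0.2119
  (A=0,B=1): P(A|B) = (5/16)/(1/2) = 5/8;  -(5/16)·log₂(5/8) = 0.2119
  (A=1,B=0): P(A|B) = (1/16)/(1/2) = 1/8;  -(1/16)·log₂(1/8) = 0.1875
  (A=1,B=1): P(A|B) = (1/16)/(1/2) = 1/8;  -(1/16)·log₂(1/8) = 0.1875
  (A=2,B=0): P(A|B) = (1/8)/(1/2) = 1/4;  -(1/8)·log₂(1/4) = 0.2500
  (A=2,B=1): P(A|B) = (1/8)/(1/2) = 1/4;  -(1/8)·log₂(1/4) = 0.2500
H(A|B) = 0.2119 + 0.2119 + 0.1875 + 0.1875 + 0.2500 + 0.2500
  = 1.2988 bits

H(A,B) = H(B) + H(A|B) = 1.0000 + 1.2988 = 2.2988 bits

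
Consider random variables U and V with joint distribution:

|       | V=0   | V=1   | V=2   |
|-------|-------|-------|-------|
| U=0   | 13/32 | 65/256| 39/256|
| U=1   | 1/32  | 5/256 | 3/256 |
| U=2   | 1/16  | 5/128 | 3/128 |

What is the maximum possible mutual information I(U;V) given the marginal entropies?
The upper bound on mutual information is I(U;V) ≤ min(H(U), H(V)).

Marginal P(U) (row sums):
  P(U=0) = 13/32 + 65/256 + 39/256 = 13/16
  P(U=1) = 1/32 + 5/256 + 3/256 = 1/16
  P(U=2) = 1/16 + 5/128 + 3/128 = 1/8
Marginal P(V) (column sums):
  P(V=0) = 13/32 + 1/32 + 1/16 = 1/2
  P(V=1) = 65/256 + 5/256 + 5/128 = 5/16
  P(V=2) = 39/256 + 3/256 + 3/128 = 3/16

H(U) = -[(13/16)·log₂(13/16) + (1/16)·log₂(1/16) + (1/8)·log₂(1/8)]
  = 0.2434 + 0.2500 + 0.3750
  = 0.8684 bits
H(V) = -[(1/2)·log₂(1/2) + (5/16)·log₂(5/16) + (3/16)·log₂(3/16)]
  = 0.5000 + 0.5244 + 0.4528
  = 1.4772 bits

Maximum possible I(U;V) = min(0.8684, 1.4772) = 0.8684 bits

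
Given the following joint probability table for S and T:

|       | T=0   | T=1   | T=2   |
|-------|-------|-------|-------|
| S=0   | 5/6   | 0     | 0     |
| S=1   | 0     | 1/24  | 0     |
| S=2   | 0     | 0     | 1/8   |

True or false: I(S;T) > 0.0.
Marginal P(S) (row sums):
  P(S=0) = 5/6 + 0 + 0 = 5/6
  P(S=1) = 0 + 1/24 + 0 = 1/24
  P(S=2) = 0 + 0 + 1/8 = 1/8
Marginal P(T) (column sums):
  P(T=0) = 5/6 + 0 + 0 = 5/6
  P(T=1) = 0 + 1/24 + 0 = 1/24
  P(T=2) = 0 + 0 + 1/8 = 1/8

H(S) = -[(5/6)·log₂(5/6) + (1/24)·log₂(1/24) + (1/8)·log₂(1/8)]
  = 0.2192 + 0.1910 + 0.3750
  = 0.7852 bits
H(T) = -[(5/6)·log₂(5/6) + (1/24)·log₂(1/24) + (1/8)·log₂(1/8)]
  = 0.2192 + 0.1910 + 0.3750
  = 0.7852 bits
H(S,T) = -[(5/6)·log₂(5/6) + (1/24)·log₂(1/24) + (1/8)·log₂(1/8)]
  = 0.2192 + 0.1910 + 0.3750
  = 0.7852 bits

I(S;T) = H(S) + H(T) - H(S,T)
  = 0.7852 + 0.7852 - 0.7852
  = 0.7852 bits

True. I(S;T) = 0.7852 bits, which is > 0.0 bits.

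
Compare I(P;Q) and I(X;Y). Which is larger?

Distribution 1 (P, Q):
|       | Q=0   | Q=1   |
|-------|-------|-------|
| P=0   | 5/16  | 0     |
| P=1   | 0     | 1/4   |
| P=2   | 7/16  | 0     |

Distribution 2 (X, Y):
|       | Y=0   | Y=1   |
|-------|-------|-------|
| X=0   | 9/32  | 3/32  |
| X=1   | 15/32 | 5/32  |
Distribution 1 (P, Q):
Marginal P(P) (row sums):
  P(P=0) = 5/16 + 0 = 5/16
  P(P=1) = 0 + 1/4 = 1/4
  P(P=2) = 7/16 + 0 = 7/16
Marginal P(Q) (column sums):
  P(Q=0) = 5/16 + 0 + 7/16 = 3/4
  P(Q=1) = 0 + 1/4 + 0 = 1/4

H(P) = -[(5/16)·log₂(5/16) + (1/4)·log₂(1/4) + (7/16)·log₂(7/16)]
  = 0.5244 + 0.5000 + 0.5218
  = 1.5462 bits
H(Q) = -[(3/4)·log₂(3/4) + (1/4)·log₂(1/4)]
  = 0.3113 + 0.5000
  = 0.8113 bits
H(P,Q) = -[(5/16)·log₂(5/16) + (1/4)·log₂(1/4) + (7/16)·log₂(7/16)]
  = 0.5244 + 0.5000 + 0.5218
  = 1.5462 bits

I(P;Q) = H(P) + H(Q) - H(P,Q)
  = 1.5462 + 0.8113 - 1.5462
  = 0.8113 bits

Distribution 2 (X, Y):
Marginal P(X) (row sums):
  P(X=0) = 9/32 + 3/32 = 3/8
  P(X=1) = 15/32 + 5/32 = 5/8
Marginal P(Y) (column sums):
  P(Y=0) = 9/32 + 15/32 = 3/4
  P(Y=1) = 3/32 + 5/32 = 1/4

H(X) = -[(3/8)·log₂(3/8) + (5/8)·log₂(5/8)]
  = 0.5306 + 0.4238
  = 0.9544 bits
H(Y) = -[(3/4)·log₂(3/4) + (1/4)·log₂(1/4)]
  = 0.3113 + 0.5000
  = 0.8113 bits
H(X,Y) = -[(9/32)·log₂(9/32) + (3/32)·log₂(3/32) + (15/32)·log₂(15/32) + (5/32)·log₂(5/32)]
  = 0.5147 + 0.3202 + 0.5124 + 0.4184
  = 1.7657 bits

I(X;Y) = H(X) + H(Y) - H(X,Y)
  = 0.9544 + 0.8113 - 1.7657
  = 0.0000 bits

I(P;Q) = 0.8113 bits > I(X;Y) = 0.0000 bits, so (P, Q) has the higher mutual information (stronger dependence).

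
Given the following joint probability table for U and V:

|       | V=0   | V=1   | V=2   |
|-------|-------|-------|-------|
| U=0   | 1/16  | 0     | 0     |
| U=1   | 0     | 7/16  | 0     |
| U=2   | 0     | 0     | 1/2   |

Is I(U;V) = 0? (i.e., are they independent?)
Marginal P(U) (row sums):
  P(U=0) = 1/16 + 0 + 0 = 1/16
  P(U=1) = 0 + 7/16 + 0 = 7/16
  P(U=2) = 0 + 0 + 1/2 = 1/2
Marginal P(V) (column sums):
  P(V=0) = 1/16 + 0 + 0 = 1/16
  P(V=1) = 0 + 7/16 + 0 = 7/16
  P(V=2) = 0 + 0 + 1/2 = 1/2

U and V are independent iff P(U=i,V=j) = P(U=i)·P(V=j) for every cell.
  P(U=0)·P(V=0) = 1/16 × 1/16 = 1/256, but P(U=0,V=0) = 1/16 ✗

No, U and V are not independent. Quantitatively, I(U;V) > 0:

H(U) = -[(1/16)·log₂(1/16) + (7/16)·log₂(7/16) + (1/2)·log₂(1/2)]
  = 0.2500 + 0.5218 + 0.5000
  = 1.2718 bits
H(V) = -[(1/16)·log₂(1/16) + (7/16)·log₂(7/16) + (1/2)·log₂(1/2)]
  = 0.2500 + 0.5218 + 0.5000
  = 1.2718 bits
H(U,V) = -[(1/16)·log₂(1/16) + (7/16)·log₂(7/16) + (1/2)·log₂(1/2)]
  = 0.2500 + 0.5218 + 0.5000
  = 1.2718 bits
I(U;V) = H(U) + H(V) - H(U,V) = 1.2718 + 1.2718 - 1.2718 = 1.2718 bits > 0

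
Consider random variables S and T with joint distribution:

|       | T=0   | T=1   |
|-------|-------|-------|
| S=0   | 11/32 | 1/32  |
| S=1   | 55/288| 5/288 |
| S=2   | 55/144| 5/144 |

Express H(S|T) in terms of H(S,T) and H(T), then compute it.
H(S|T) = H(S,T) - H(T)

Marginal P(T) (column sums):
  P(T=0) = 11/32 + 55/288 + 55/144 = 11/12
  P(T=1) = 1/32 + 5/288 + 5/144 = 1/12

H(S,T) = -[(11/32)·log₂(11/32) + (1/32)·log₂(1/32) + (55/288)·log₂(55/288) + (5/288)·log₂(5/288) + (55/144)·log₂(55/144) + (5/144)·log₂(5/144)]
  = 0.5296 + 0.1563 + 0.4561 + 0.1015 + 0.5304 + 0.1683
  = 1.9422 bits
H(T) = -[(11/12)·log₂(11/12) + (1/12)·log₂(1/12)]
  = 0.1151 + 0.2987
  = 0.4138 bits

H(S|T) = 1.9422 - 0.4138 = 1.5284 bits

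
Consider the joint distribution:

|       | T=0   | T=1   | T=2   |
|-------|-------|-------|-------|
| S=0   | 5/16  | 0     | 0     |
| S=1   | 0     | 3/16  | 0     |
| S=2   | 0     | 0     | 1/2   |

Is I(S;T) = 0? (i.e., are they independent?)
Marginal P(S) (row sums):
  P(S=0) = 5/16 + 0 + 0 = 5/16
  P(S=1) = 0 + 3/16 + 0 = 3/16
  P(S=2) = 0 + 0 + 1/2 = 1/2
Marginal P(T) (column sums):
  P(T=0) = 5/16 + 0 + 0 = 5/16
  P(T=1) = 0 + 3/16 + 0 = 3/16
  P(T=2) = 0 + 0 + 1/2 = 1/2

S and T are independent iff P(S=i,T=j) = P(S=i)·P(T=j) for every cell.
  P(S=0)·P(T=0) = 5/16 × 5/16 = 25/256, but P(S=0,T=0) = 5/16 ✗

No, S and T are not independent. Quantitatively, I(S;T) > 0:

H(S) = -[(5/16)·log₂(5/16) + (3/16)·log₂(3/16) + (1/2)·log₂(1/2)]
  = 0.5244 + 0.4528 + 0.5000
  = 1.4772 bits
H(T) = -[(5/16)·log₂(5/16) + (3/16)·log₂(3/16) + (1/2)·log₂(1/2)]
  = 0.5244 + 0.4528 + 0.5000
  = 1.4772 bits
H(S,T) = -[(5/16)·log₂(5/16) + (3/16)·log₂(3/16) + (1/2)·log₂(1/2)]
  = 0.5244 + 0.4528 + 0.5000
  = 1.4772 bits
I(S;T) = H(S) + H(T) - H(S,T) = 1.4772 + 1.4772 - 1.4772 = 1.4772 bits > 0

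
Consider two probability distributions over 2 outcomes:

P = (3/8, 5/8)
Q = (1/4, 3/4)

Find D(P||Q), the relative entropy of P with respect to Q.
D(P||Q) = Σ P(i) log₂(P(i)/Q(i))
  i=0: (3/8) × log₂((3/8)/(1/4)) = (3/8) × log₂(3/2) = 0.2194
  i=1: (5/8) × log₂((5/8)/(3/4)) = (5/8) × log₂(5/6) = -0.1644
D(P||Q) = 0.2194 - 0.1644
  = 0.0550 bits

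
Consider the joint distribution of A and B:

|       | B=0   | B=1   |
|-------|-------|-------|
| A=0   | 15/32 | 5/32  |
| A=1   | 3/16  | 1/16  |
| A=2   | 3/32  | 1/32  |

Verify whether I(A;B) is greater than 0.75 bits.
Marginal P(A) (row sums):
  P(A=0) = 15/32 + 5/32 = 5/8
  P(A=1) = 3/16 + 1/16 = 1/4
  P(A=2) = 3/32 + 1/32 = 1/8
Marginal P(B) (column sums):
  P(B=0) = 15/32 + 3/16 + 3/32 = 3/4
  P(B=1) = 5/32 + 1/16 + 1/32 = 1/4

H(A) = -[(5/8)·log₂(5/8) + (1/4)·log₂(1/4) + (1/8)·log₂(1/8)]
  = 0.4238 + 0.5000 + 0.3750
  = 1.2988 bits
H(B) = -[(3/4)·log₂(3/4) + (1/4)·log₂(1/4)]
  = 0.3113 + 0.5000
  = 0.8113 bits
H(A,B) = -[(15/32)·log₂(15/32) + (5/32)·log₂(5/32) + (3/16)·log₂(3/16) + (1/16)·log₂(1/16) + (3/32)·log₂(3/32) + (1/32)·log₂(1/32)]
  = 0.5124 + 0.4184 + 0.4528 + 0.2500 + 0.3202 + 0.1563
  = 2.1101 bits

I(A;B) = H(A) + H(B) - H(A,B)
  = 1.2988 + 0.8113 - 2.1101
  = 0.0000 bits

No. I(A;B) = 0.0000 bits, which is ≤ 0.75 bits.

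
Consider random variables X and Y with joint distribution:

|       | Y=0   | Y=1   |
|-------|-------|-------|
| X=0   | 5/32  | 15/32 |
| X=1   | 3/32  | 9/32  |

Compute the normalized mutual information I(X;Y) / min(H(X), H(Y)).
Marginal P(X) (row sums):
  P(X=0) = 5/32 + 15/32 = 5/8
  P(X=1) = 3/32 + 9/32 = 3/8
Marginal P(Y) (column sums):
  P(Y=0) = 5/32 + 3/32 = 1/4
  P(Y=1) = 15/32 + 9/32 = 3/4

H(X) = -[(5/8)·log₂(5/8) + (3/8)·log₂(3/8)]
  = 0.4238 + 0.5306
  = 0.9544 bits
H(Y) = -[(1/4)·log₂(1/4) + (3/4)·log₂(3/4)]
  = 0.5000 + 0.3113
  = 0.8113 bits
H(X,Y) = -[(5/32)·log₂(5/32) + (15/32)·log₂(15/32) + (3/32)·log₂(3/32) + (9/32)·log₂(9/32)]
  = 0.4184 + 0.5124 + 0.3202 + 0.5147
  = 1.7657 bits

I(X;Y) = H(X) + H(Y) - H(X,Y)
  = 0.9544 + 0.8113 - 1.7657
  = 0.0000 bits

min(H(X), H(Y)) = min(0.9544, 0.8113) = 0.8113 bits
Normalized MI = 0.0000 / 0.8113 = 0.0000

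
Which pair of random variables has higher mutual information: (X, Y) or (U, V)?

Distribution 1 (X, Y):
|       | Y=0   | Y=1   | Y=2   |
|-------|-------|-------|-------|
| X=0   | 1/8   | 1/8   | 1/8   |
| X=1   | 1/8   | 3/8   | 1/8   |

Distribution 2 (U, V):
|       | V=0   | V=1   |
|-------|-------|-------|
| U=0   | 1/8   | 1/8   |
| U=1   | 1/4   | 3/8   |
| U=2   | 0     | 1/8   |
Distribution 1 (X, Y):
Marginal P(X) (row sums):
  P(X=0) = 1/8 + 1/8 + 1/8 = 3/8
  P(X=1) = 1/8 + 3/8 + 1/8 = 5/8
Marginal P(Y) (column sums):
  P(Y=0) = 1/8 + 1/8 = 1/4
  P(Y=1) = 1/8 + 3/8 = 1/2
  P(Y=2) = 1/8 + 1/8 = 1/4

H(X) = -[(3/8)·log₂(3/8) + (5/8)·log₂(5/8)]
  = 0.5306 + 0.4238
  = 0.9544 bits
H(Y) = -[(1/4)·log₂(1/4) + (1/2)·log₂(1/2) + (1/4)·log₂(1/4)]
  = 0.5000 + 0.5000 + 0.5000
  = 1.5000 bits
H(X,Y) = -[(1/8)·log₂(1/8) + (1/8)·log₂(1/8) + (1/8)·log₂(1/8) + (1/8)·log₂(1/8) + (3/8)·log₂(3/8) + (1/8)·log₂(1/8)]
  = 0.3750 + 0.3750 + 0.3750 + 0.3750 + 0.5306 + 0.3750
  = 2.4056 bits

I(X;Y) = H(X) + H(Y) - H(X,Y)
  = 0.9544 + 1.5000 - 2.4056
  = 0.0488 bits

Distribution 2 (U, V):
Marginal P(U) (row sums):
  P(U=0) = 1/8 + 1/8 = 1/4
  P(U=1) = 1/4 + 3/8 = 5/8
  P(U=2) = 0 + 1/8 = 1/8
Marginal P(V) (column sums):
  P(V=0) = 1/8 + 1/4 + 0 = 3/8
  P(V=1) = 1/8 + 3/8 + 1/8 = 5/8

H(U) = -[(1/4)·log₂(1/4) + (5/8)·log₂(5/8) + (1/8)·log₂(1/8)]
  = 0.5000 + 0.4238 + 0.3750
  = 1.2988 bits
H(V) = -[(3/8)·log₂(3/8) + (5/8)·log₂(5/8)]
  = 0.5306 + 0.4238
  = 0.9544 bits
H(U,V) = -[(1/8)·log₂(1/8) + (1/8)·log₂(1/8) + (1/4)·log₂(1/4) + (3/8)·log₂(3/8) + (1/8)·log₂(1/8)]
  = 0.3750 + 0.3750 + 0.5000 + 0.5306 + 0.3750
  = 2.1556 bits

I(U;V) = H(U) + H(V) - H(U,V)
  = 1.2988 + 0.9544 - 2.1556
  = 0.0976 bits

I(U;V) = 0.0976 bits > I(X;Y) = 0.0488 bits, so (U, V) has the higher mutual information (stronger dependence).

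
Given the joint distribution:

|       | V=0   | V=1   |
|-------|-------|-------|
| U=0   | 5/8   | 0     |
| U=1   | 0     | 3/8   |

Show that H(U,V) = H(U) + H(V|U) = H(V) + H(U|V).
Marginal P(U) (row sums):
  P(U=0) = 5/8 + 0 = 5/8
  P(U=1) = 0 + 3/8 = 3/8
Marginal P(V) (column sums):
  P(V=0) = 5/8 + 0 = 5/8
  P(V=1) = 0 + 3/8 = 3/8

Decomposition 1: H(U) + H(V|U)
H(U) = -[(5/8)·log₂(5/8) + (3/8)·log₂(3/8)]
  = 0.4238 + 0.5306
  = 0.9544 bits
H(V|U) = -Σ P(U,V)·log₂ P(V|U), where P(V|U) = P(U,V) / P(U)
  (cells with P(U,V) = 0 contribute 0)
  (U=0,V=0): P(V|U) = (5/8)/(5/8) = 1;  -(5/8)·log₂(1) = 0.0000
  (U=1,V=1): P(V|U) = (3/8)/(3/8) = 1;  -(3/8)·log₂(1) = 0.0000
H(V|U) = 0.0000 + 0.0000
  = 0.0000 bits
H(U) + H(V|U) = 0.9544 + 0.0000 = 0.9544 bits

Decomposition 2: H(V) + H(U|V)
H(V) = -[(5/8)·log₂(5/8) + (3/8)·log₂(3/8)]
  = 0.4238 + 0.5306
  = 0.9544 bits
H(U|V) = -Σ P(U,V)·log₂ P(U|V), where P(U|V) = P(U,V) / P(V)
  (cells with P(U,V) = 0 contribute 0)
  (U=0,V=0): P(U|V) = (5/8)/(5/8) = 1;  -(5/8)·log₂(1) = 0.0000
  (U=1,V=1): P(U|V) = (3/8)/(3/8) = 1;  -(3/8)·log₂(1) = 0.0000
H(U|V) = 0.0000 + 0.0000
  = 0.0000 bits
H(V) + H(U|V) = 0.9544 + 0.0000 = 0.9544 bits

Direct computation of the joint entropy:
H(U,V) = -[(5/8)·log₂(5/8) + (3/8)·log₂(3/8)]
  = 0.4238 + 0.5306
  = 0.9544 bits

All three agree: H(U,V) = 0.9544 bits ✓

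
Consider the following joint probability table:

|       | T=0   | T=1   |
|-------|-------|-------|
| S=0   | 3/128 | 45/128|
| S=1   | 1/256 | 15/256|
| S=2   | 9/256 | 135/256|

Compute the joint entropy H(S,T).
H(S,T) = -Σ P(S,T) log₂ P(S,T), summed over the non-zero cells:
H(S,T) = -[(3/128)·log₂(3/128) + (45/128)·log₂(45/128) + (1/256)·log₂(1/256) + (15/256)·log₂(15/256) + (9/256)·log₂(9/256) + (135/256)·log₂(135/256)]
  = 0.1269 + 0.5302 + 0.0313 + 0.2398 + 0.1698 + 0.4868
  = 1.5848 bits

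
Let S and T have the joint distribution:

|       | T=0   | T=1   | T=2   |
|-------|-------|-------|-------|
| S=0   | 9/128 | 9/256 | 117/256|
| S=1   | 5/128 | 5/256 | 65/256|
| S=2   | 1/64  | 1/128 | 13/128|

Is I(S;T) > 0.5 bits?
Marginal P(S) (row sums):
  P(S=0) = 9/128 + 9/256 + 117/256 = 9/16
  P(S=1) = 5/128 + 5/256 + 65/256 = 5/16
  P(S=2) = 1/64 + 1/128 + 13/128 = 1/8
Marginal P(T) (column sums):
  P(T=0) = 9/128 + 5/128 + 1/64 = 1/8
  P(T=1) = 9/256 + 5/256 + 1/128 = 1/16
  P(T=2) = 117/256 + 65/256 + 13/128 = 13/16

H(S) = -[(9/16)·log₂(9/16) + (5/16)·log₂(5/16) + (1/8)·log₂(1/8)]
  = 0.4669 + 0.5244 + 0.3750
  = 1.3663 bits
H(T) = -[(1/8)·log₂(1/8) + (1/16)·log₂(1/16) + (13/16)·log₂(13/16)]
  = 0.3750 + 0.2500 + 0.2434
  = 0.8684 bits
H(S,T) = -[(9/128)·log₂(9/128) + (9/256)·log₂(9/256) + (117/256)·log₂(117/256) + (5/128)·log₂(5/128) + (5/256)·log₂(5/256) + (65/256)·log₂(65/256) + (1/64)·log₂(1/64) + (1/128)·log₂(1/128) + (13/128)·log₂(13/128)]
  = 0.2693 + 0.1698 + 0.5163 + 0.1827 + 0.1109 + 0.5021 + 0.0938 + 0.0547 + 0.3351
  = 2.2347 bits

I(S;T) = H(S) + H(T) - H(S,T)
  = 1.3663 + 0.8684 - 2.2347
  = 0.0000 bits

No. I(S;T) = 0.0000 bits, which is ≤ 0.5 bits.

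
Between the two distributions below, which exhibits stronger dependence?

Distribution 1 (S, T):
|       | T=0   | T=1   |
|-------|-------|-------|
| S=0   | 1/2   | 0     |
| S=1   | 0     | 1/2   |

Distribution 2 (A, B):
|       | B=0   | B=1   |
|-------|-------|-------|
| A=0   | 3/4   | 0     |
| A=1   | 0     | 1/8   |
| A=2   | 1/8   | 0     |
Distribution 1 (S, T):
Marginal P(S) (row sums):
  P(S=0) = 1/2 + 0 = 1/2
  P(S=1) = 0 + 1/2 = 1/2
Marginal P(T) (column sums):
  P(T=0) = 1/2 + 0 = 1/2
  P(T=1) = 0 + 1/2 = 1/2

H(S) = -[(1/2)·log₂(1/2) + (1/2)·log₂(1/2)]
  = 0.5000 + 0.5000
  = 1.0000 bits
H(T) = -[(1/2)·log₂(1/2) + (1/2)·log₂(1/2)]
  = 0.5000 + 0.5000
  = 1.0000 bits
H(S,T) = -[(1/2)·log₂(1/2) + (1/2)·log₂(1/2)]
  = 0.5000 + 0.5000
  = 1.0000 bits

I(S;T) = H(S) + H(T) - H(S,T)
  = 1.0000 + 1.0000 - 1.0000
  = 1.0000 bits

Distribution 2 (A, B):
Marginal P(A) (row sums):
  P(A=0) = 3/4 + 0 = 3/4
  P(A=1) = 0 + 1/8 = 1/8
  P(A=2) = 1/8 + 0 = 1/8
Marginal P(B) (column sums):
  P(B=0) = 3/4 + 0 + 1/8 = 7/8
  P(B=1) = 0 + 1/8 + 0 = 1/8

H(A) = -[(3/4)·log₂(3/4) + (1/8)·log₂(1/8) + (1/8)·log₂(1/8)]
  = 0.3113 + 0.3750 + 0.3750
  = 1.0613 bits
H(B) = -[(7/8)·log₂(7/8) + (1/8)·log₂(1/8)]
  = 0.1686 + 0.3750
  = 0.5436 bits
H(A,B) = -[(3/4)·log₂(3/4) + (1/8)·log₂(1/8) + (1/8)·log₂(1/8)]
  = 0.3113 + 0.3750 + 0.3750
  = 1.0613 bits

I(A;B) = H(A) + H(B) - H(A,B)
  = 1.0613 + 0.5436 - 1.0613
  = 0.5436 bits

I(S;T) = 1.0000 bits > I(A;B) = 0.5436 bits, so (S, T) has the higher mutual information (stronger dependence).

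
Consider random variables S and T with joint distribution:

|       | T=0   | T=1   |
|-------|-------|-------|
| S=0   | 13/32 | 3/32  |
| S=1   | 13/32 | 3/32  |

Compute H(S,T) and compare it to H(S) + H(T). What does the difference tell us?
Marginal P(S) (row sums):
  P(S=0) = 13/32 + 3/32 = 1/2
  P(S=1) = 13/32 + 3/32 = 1/2
Marginal P(T) (column sums):
  P(T=0) = 13/32 + 13/32 = 13/16
  P(T=1) = 3/32 + 3/32 = 3/16

H(S,T) = -[(13/32)·log₂(13/32) + (3/32)·log₂(3/32) + (13/32)·log₂(13/32) + (3/32)·log₂(3/32)]
  = 0.5279 + 0.3202 + 0.5279 + 0.3202
  = 1.6962 bits
H(S) = -[(1/2)·log₂(1/2) + (1/2)·log₂(1/2)]
  = 0.5000 + 0.5000
  = 1.0000 bits
H(T) = -[(13/16)·log₂(13/16) + (3/16)·log₂(3/16)]
  = 0.2434 + 0.4528
  = 0.6962 bits

H(S) + H(T) = 1.0000 + 0.6962 = 1.6962 bits
Difference: H(S) + H(T) - H(S,T) = 1.6962 - 1.6962 = 0.0000 bits = I(S;T)

The difference is the mutual information; it is 0 here, so S and T are independent (the joint entropy equals the sum of the marginal entropies).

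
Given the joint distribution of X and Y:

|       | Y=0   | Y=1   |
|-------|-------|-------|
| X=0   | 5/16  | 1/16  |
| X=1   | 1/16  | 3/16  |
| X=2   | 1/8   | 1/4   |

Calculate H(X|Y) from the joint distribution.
Marginal P(Y) (column sums):
  P(Y=0) = 5/16 + 1/16 + 1/8 = 1/2
  P(Y=1) = 1/16 + 3/16 + 1/4 = 1/2

H(X|Y) = -Σ P(X,Y)·log₂ P(X|Y), where P(X|Y) = P(X,Y) / P(Y)
  (X=0,Y=0): P(X|Y) = (5/16)/(1/2) = 5/8;  -(5/16)·log₂(5/8) = 0.2119
  (X=0,Y=1): P(X|Y) = (1/16)/(1/2) = 1/8;  -(1/16)·log₂(1/8) = 0.1875
  (X=1,Y=0): P(X|Y) = (1/16)/(1/2) = 1/8;  -(1/16)·log₂(1/8) = 0.1875
  (X=1,Y=1): P(X|Y) = (3/16)/(1/2) = 3/8;  -(3/16)·log₂(3/8) = 0.2653
  (X=2,Y=0): P(X|Y) = (1/8)/(1/2) = 1/4;  -(1/8)·log₂(1/4) = 0.2500
  (X=2,Y=1): P(X|Y) = (1/4)/(1/2) = 1/2;  -(1/4)·log₂(1/2) = 0.2500
H(X|Y) = 0.2119 + 0.1875 + 0.1875 + 0.2653 + 0.2500 + 0.2500
  = 1.3522 bits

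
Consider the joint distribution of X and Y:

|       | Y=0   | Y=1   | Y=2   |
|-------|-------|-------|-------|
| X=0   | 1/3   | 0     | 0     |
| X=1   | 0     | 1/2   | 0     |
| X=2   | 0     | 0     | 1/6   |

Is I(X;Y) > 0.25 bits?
Marginal P(X) (row sums):
  P(X=0) = 1/3 + 0 + 0 = 1/3
  P(X=1) = 0 + 1/2 + 0 = 1/2
  P(X=2) = 0 + 0 + 1/6 = 1/6
Marginal P(Y) (column sums):
  P(Y=0) = 1/3 + 0 + 0 = 1/3
  P(Y=1) = 0 + 1/2 + 0 = 1/2
  P(Y=2) = 0 + 0 + 1/6 = 1/6

H(X) = -[(1/3)·log₂(1/3) + (1/2)·log₂(1/2) + (1/6)·log₂(1/6)]
  = 0.5283 + 0.5000 + 0.4308
  = 1.4591 bits
H(Y) = -[(1/3)·log₂(1/3) + (1/2)·log₂(1/2) + (1/6)·log₂(1/6)]
  = 0.5283 + 0.5000 + 0.4308
  = 1.4591 bits
H(X,Y) = -[(1/3)·log₂(1/3) + (1/2)·log₂(1/2) + (1/6)·log₂(1/6)]
  = 0.5283 + 0.5000 + 0.4308
  = 1.4591 bits

I(X;Y) = H(X) + H(Y) - H(X,Y)
  = 1.4591 + 1.4591 - 1.4591
  = 1.4591 bits

Yes. I(X;Y) = 1.4591 bits, which is > 0.25 bits.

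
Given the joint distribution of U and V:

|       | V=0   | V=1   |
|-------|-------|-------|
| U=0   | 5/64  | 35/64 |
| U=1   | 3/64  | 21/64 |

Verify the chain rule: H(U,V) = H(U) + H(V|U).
Left side:
H(U,V) = -[(5/64)·log₂(5/64) + (35/64)·log₂(35/64) + (3/64)·log₂(3/64) + (21/64)·log₂(21/64)]
  = 0.2873 + 0.4762 + 0.2070 + 0.5275
  = 1.4980 bits

Right side:
Marginal P(U) (row sums):
  P(U=0) = 5/64 + 35/64 = 5/8
  P(U=1) = 3/64 + 21/64 = 3/8
H(U) = -[(5/8)·log₂(5/8) + (3/8)·log₂(3/8)]
  = 0.4238 + 0.5306
  = 0.9544 bits
H(V|U) = -Σ P(U,V)·log₂ P(V|U), where P(V|U) = P(U,V) / P(U)
  (U=0,V=0): P(V|U) = (5/64)/(5/8) = 1/8;  -(5/64)·log₂(1/8) = 0.2344
  (U=0,V=1): P(V|U) = (35/64)/(5/8) = 7/8;  -(35/64)·log₂(7/8) = 0.1054
  (U=1,V=0): P(V|U) = (3/64)/(3/8) = 1/8;  -(3/64)·log₂(1/8) = 0.1406
  (U=1,V=1): P(V|U) = (21/64)/(3/8) = 7/8;  -(21/64)·log₂(7/8) = 0.0632
H(V|U) = 0.2344 + 0.1054 + 0.1406 + 0.0632
  = 0.5436 bits
H(U) + H(V|U) = 0.9544 + 0.5436 = 1.4980 bits

Both sides equal 1.4980 bits, so the chain rule holds ✓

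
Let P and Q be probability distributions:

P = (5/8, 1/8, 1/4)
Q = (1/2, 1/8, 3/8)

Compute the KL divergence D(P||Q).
D(P||Q) = Σ P(i) log₂(P(i)/Q(i))
  i=0: (5/8) × log₂((5/8)/(1/2)) = (5/8) × log₂(5/4) = 0.2012
  i=1: (1/8) × log₂((1/8)/(1/8)) = (1/8) × log₂(1) = 0.0000
  i=2: (1/4) × log₂((1/4)/(3/8)) = (1/4) × log₂(2/3) = -0.1462
D(P||Q) = 0.2012 + 0.0000 - 0.1462
  = 0.0550 bits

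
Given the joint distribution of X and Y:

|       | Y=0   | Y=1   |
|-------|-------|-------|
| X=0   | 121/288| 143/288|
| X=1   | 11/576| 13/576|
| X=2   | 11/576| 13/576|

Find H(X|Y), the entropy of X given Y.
Marginal P(Y) (column sums):
  P(Y=0) = 121/288 + 11/576 + 11/576 = 11/24
  P(Y=1) = 143/288 + 13/576 + 13/576 = 13/24

H(X|Y) = -Σ P(X,Y)·log₂ P(X|Y), where P(X|Y) = P(X,Y) / P(Y)
  (X=0,Y=0): P(X|Y) = (121/288)/(11/24) = 11/12;  -(121/288)·log₂(11/12) = 0.0527
  (X=0,Y=1): P(X|Y) = (143/288)/(13/24) = 11/12;  -(143/288)·log₂(11/12) = 0.0623
  (X=1,Y=0): P(X|Y) = (11/576)/(11/24) = 1/24;  -(11/576)·log₂(1/24) = 0.0876
  (X=1,Y=1): P(X|Y) = (13/576)/(13/24) = 1/24;  -(13/576)·log₂(1/24) = 0.1035
  (X=2,Y=0): P(X|Y) = (11/576)/(11/24) = 1/24;  -(11/576)·log₂(1/24) = 0.0876
  (X=2,Y=1): P(X|Y) = (13/576)/(13/24) = 1/24;  -(13/576)·log₂(1/24) = 0.1035
H(X|Y) = 0.0527 + 0.0623 + 0.0876 + 0.1035 + 0.0876 + 0.1035
  = 0.4972 bits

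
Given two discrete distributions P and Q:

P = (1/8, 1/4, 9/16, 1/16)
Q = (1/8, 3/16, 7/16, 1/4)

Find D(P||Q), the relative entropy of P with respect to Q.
D(P||Q) = Σ P(i) log₂(P(i)/Q(i))
  i=0: (1/8) × log₂((1/8)/(1/8)) = (1/8) × log₂(1) = 0.0000
  i=1: (1/4) × log₂((1/4)/(3/16)) = (1/4) × log₂(4/3) = 0.1038
  i=2: (9/16) × log₂((9/16)/(7/16)) = (9/16) × log₂(9/7) = 0.2039
  i=3: (1/16) × log₂((1/16)/(1/4)) = (1/16) × log₂(1/4) = -0.1250
D(P||Q) = 0.0000 + 0.1038 + 0.2039 - 0.1250
  = 0.1827 bits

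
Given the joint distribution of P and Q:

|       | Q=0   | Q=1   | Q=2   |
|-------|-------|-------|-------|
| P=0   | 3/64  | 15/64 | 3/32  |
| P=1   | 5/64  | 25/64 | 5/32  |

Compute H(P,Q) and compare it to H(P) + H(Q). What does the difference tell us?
Marginal P(P) (row sums):
  P(P=0) = 3/64 + 15/64 + 3/32 = 3/8
  P(P=1) = 5/64 + 25/64 + 5/32 = 5/8
Marginal P(Q) (column sums):
  P(Q=0) = 3/64 + 5/64 = 1/8
  P(Q=1) = 15/64 + 25/64 = 5/8
  P(Q=2) = 3/32 + 5/32 = 1/4

H(P,Q) = -[(3/64)·log₂(3/64) + (15/64)·log₂(15/64) + (3/32)·log₂(3/32) + (5/64)·log₂(5/64) + (25/64)·log₂(25/64) + (5/32)·log₂(5/32)]
  = 0.2070 + 0.4906 + 0.3202 + 0.2873 + 0.5297 + 0.4184
  = 2.2532 bits
H(P) = -[(3/8)·log₂(3/8) + (5/8)·log₂(5/8)]
  = 0.5306 + 0.4238
  = 0.9544 bits
H(Q) = -[(1/8)·log₂(1/8) + (5/8)·log₂(5/8) + (1/4)·log₂(1/4)]
  = 0.3750 + 0.4238 + 0.5000
  = 1.2988 bits

H(P) + H(Q) = 0.9544 + 1.2988 = 2.2532 bits
Difference: H(P) + H(Q) - H(P,Q) = 2.2532 - 2.2532 = 0.0000 bits = I(P;Q)

The difference is the mutual information; it is 0 here, so P and Q are independent (the joint entropy equals the sum of the marginal entropies).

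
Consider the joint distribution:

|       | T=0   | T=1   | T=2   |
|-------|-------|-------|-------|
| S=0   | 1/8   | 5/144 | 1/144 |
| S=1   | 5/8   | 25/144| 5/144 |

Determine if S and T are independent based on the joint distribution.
Marginal P(S) (row sums):
  P(S=0) = 1/8 + 5/144 + 1/144 = 1/6
  P(S=1) = 5/8 + 25/144 + 5/144 = 5/6
Marginal P(T) (column sums):
  P(T=0) = 1/8 + 5/8 = 3/4
  P(T=1) = 5/144 + 25/144 = 5/24
  P(T=2) = 1/144 + 5/144 = 1/24

S and T are independent iff P(S=i,T=j) = P(S=i)·P(T=j) for every cell.
  P(S=0)·P(T=0) = 1/6 × 3/4 = 1/8 = P(S=0,T=0) ✓
  P(S=0)·P(T=1) = 1/6 × 5/24 = 5/144 = P(S=0,T=1) ✓
  P(S=0)·P(T=2) = 1/6 × 1/24 = 1/144 = P(S=0,T=2) ✓
  P(S=1)·P(T=0) = 5/6 × 3/4 = 5/8 = P(S=1,T=0) ✓
  P(S=1)·P(T=1) = 5/6 × 5/24 = 25/144 = P(S=1,T=1) ✓
  P(S=1)·P(T=2) = 5/6 × 1/24 = 5/144 = P(S=1,T=2) ✓

Yes, S and T are independent: every cell factors, so I(S;T) = 0 bits.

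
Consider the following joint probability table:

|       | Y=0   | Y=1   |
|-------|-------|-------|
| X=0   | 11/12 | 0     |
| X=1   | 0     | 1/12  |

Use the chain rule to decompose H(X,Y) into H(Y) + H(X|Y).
By the chain rule: H(X,Y) = H(Y) + H(X|Y)

Marginal P(Y) (column sums):
  P(Y=0) = 11/12 + 0 = 11/12
  P(Y=1) = 0 + 1/12 = 1/12
H(Y) = -[(11/12)·log₂(11/12) + (1/12)·log₂(1/12)]
  = 0.1151 + 0.2987
  = 0.4138 bits
H(X|Y) = -Σ P(X,Y)·log₂ P(X|Y), where P(X|Y) = P(X,Y) / P(Y)
  (cells with P(X,Y) = 0 contribute 0)
  (X=0,Y=0): P(X|Y) = (11/12)/(11/12) = 1;  -(11/12)·log₂(1) = 0.0000
  (X=1,Y=1): P(X|Y) = (1/12)/(1/12) = 1;  -(1/12)·log₂(1) = 0.0000
H(X|Y) = 0.0000 + 0.0000
  = 0.0000 bits

H(X,Y) = H(Y) + H(X|Y) = 0.4138 + 0.0000 = 0.4138 bits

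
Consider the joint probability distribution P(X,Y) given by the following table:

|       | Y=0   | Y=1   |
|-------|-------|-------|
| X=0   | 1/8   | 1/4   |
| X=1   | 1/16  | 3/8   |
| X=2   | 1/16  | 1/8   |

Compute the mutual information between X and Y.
Marginal P(X) (row sums):
  P(X=0) = 1/8 + 1/4 = 3/8
  P(X=1) = 1/16 + 3/8 = 7/16
  P(X=2) = 1/16 + 1/8 = 3/16
Marginal P(Y) (column sums):
  P(Y=0) = 1/8 + 1/16 + 1/16 = 1/4
  P(Y=1) = 1/4 + 3/8 + 1/8 = 3/4

H(X) = -[(3/8)·log₂(3/8) + (7/16)·log₂(7/16) + (3/16)·log₂(3/16)]
  = 0.5306 + 0.5218 + 0.4528
  = 1.5052 bits
H(Y) = -[(1/4)·log₂(1/4) + (3/4)·log₂(3/4)]
  = 0.5000 + 0.3113
  = 0.8113 bits
H(X,Y) = -[(1/8)·log₂(1/8) + (1/4)·log₂(1/4) + (1/16)·log₂(1/16) + (3/8)·log₂(3/8) + (1/16)·log₂(1/16) + (1/8)·log₂(1/8)]
  = 0.3750 + 0.5000 + 0.2500 + 0.5306 + 0.2500 + 0.3750
  = 2.2806 bits

I(X;Y) = H(X) + H(Y) - H(X,Y)
  = 1.5052 + 0.8113 - 2.2806
  = 0.0359 bits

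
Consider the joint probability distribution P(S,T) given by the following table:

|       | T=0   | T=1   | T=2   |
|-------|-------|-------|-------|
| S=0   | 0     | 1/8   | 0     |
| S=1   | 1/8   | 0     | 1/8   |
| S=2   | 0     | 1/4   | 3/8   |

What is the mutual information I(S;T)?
Marginal P(S) (row sums):
  P(S=0) = 0 + 1/8 + 0 = 1/8
  P(S=1) = 1/8 + 0 + 1/8 = 1/4
  P(S=2) = 0 + 1/4 + 3/8 = 5/8
Marginal P(T) (column sums):
  P(T=0) = 0 + 1/8 + 0 = 1/8
  P(T=1) = 1/8 + 0 + 1/4 = 3/8
  P(T=2) = 0 + 1/8 + 3/8 = 1/2

H(S) = -[(1/8)·log₂(1/8) + (1/4)·log₂(1/4) + (5/8)·log₂(5/8)]
  = 0.3750 + 0.5000 + 0.4238
  = 1.2988 bits
H(T) = -[(1/8)·log₂(1/8) + (3/8)·log₂(3/8) + (1/2)·log₂(1/2)]
  = 0.3750 + 0.5306 + 0.5000
  = 1.4056 bits
H(S,T) = -[(1/8)·log₂(1/8) + (1/8)·log₂(1/8) + (1/8)·log₂(1/8) + (1/4)·log₂(1/4) + (3/8)·log₂(3/8)]
  = 0.3750 + 0.3750 + 0.3750 + 0.5000 + 0.5306
  = 2.1556 bits

I(S;T) = H(S) + H(T) - H(S,T)
  = 1.2988 + 1.4056 - 2.1556
  = 0.5488 bits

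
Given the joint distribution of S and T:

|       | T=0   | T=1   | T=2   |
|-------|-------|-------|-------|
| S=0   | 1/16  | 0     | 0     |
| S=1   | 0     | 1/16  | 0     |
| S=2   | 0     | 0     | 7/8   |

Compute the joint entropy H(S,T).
H(S,T) = -Σ P(S,T) log₂ P(S,T), summed over the non-zero cells:
H(S,T) = -[(1/16)·log₂(1/16) + (1/16)·log₂(1/16) + (7/8)·log₂(7/8)]
  = 0.2500 + 0.2500 + 0.1686
  = 0.6686 bits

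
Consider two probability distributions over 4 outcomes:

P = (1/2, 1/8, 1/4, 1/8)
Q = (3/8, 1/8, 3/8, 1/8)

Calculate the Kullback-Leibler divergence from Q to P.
D(P||Q) = Σ P(i) log₂(P(i)/Q(i))
  i=0: (1/2) × log₂((1/2)/(3/8)) = (1/2) × log₂(4/3) = 0.2075
  i=1: (1/8) × log₂((1/8)/(1/8)) = (1/8) × log₂(1) = 0.0000
  i=2: (1/4) × log₂((1/4)/(3/8)) = (1/4) × log₂(2/3) = -0.1462
  i=3: (1/8) × log₂((1/8)/(1/8)) = (1/8) × log₂(1) = 0.0000
D(P||Q) = 0.2075 + 0.0000 - 0.1462 + 0.0000
  = 0.0613 bits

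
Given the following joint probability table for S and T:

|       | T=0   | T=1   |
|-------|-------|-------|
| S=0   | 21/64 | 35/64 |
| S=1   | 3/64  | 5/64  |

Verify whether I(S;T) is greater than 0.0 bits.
Marginal P(S) (row sums):
  P(S=0) = 21/64 + 35/64 = 7/8
  P(S=1) = 3/64 + 5/64 = 1/8
Marginal P(T) (column sums):
  P(T=0) = 21/64 + 3/64 = 3/8
  P(T=1) = 35/64 + 5/64 = 5/8

H(S) = -[(7/8)·log₂(7/8) + (1/8)·log₂(1/8)]
  = 0.1686 + 0.3750
  = 0.5436 bits
H(T) = -[(3/8)·log₂(3/8) + (5/8)·log₂(5/8)]
  = 0.5306 + 0.4238
  = 0.9544 bits
H(S,T) = -[(21/64)·log₂(21/64) + (35/64)·log₂(35/64) + (3/64)·log₂(3/64) + (5/64)·log₂(5/64)]
  = 0.5275 + 0.4762 + 0.2070 + 0.2873
  = 1.4980 bits

I(S;T) = H(S) + H(T) - H(S,T)
  = 0.5436 + 0.9544 - 1.4980
  = 0.0000 bits

No. I(S;T) = 0.0000 bits, which is ≤ 0.0 bits.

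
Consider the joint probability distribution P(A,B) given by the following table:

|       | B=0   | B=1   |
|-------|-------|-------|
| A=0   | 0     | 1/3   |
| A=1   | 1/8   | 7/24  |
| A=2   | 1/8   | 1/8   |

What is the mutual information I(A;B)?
Marginal P(A) (row sums):
  P(A=0) = 0 + 1/3 = 1/3
  P(A=1) = 1/8 + 7/24 = 5/12
  P(A=2) = 1/8 + 1/8 = 1/4
Marginal P(B) (column sums):
  P(B=0) = 0 + 1/8 + 1/8 = 1/4
  P(B=1) = 1/3 + 7/24 + 1/8 = 3/4

H(A) = -[(1/3)·log₂(1/3) + (5/12)·log₂(5/12) + (1/4)·log₂(1/4)]
  = 0.5283 + 0.5263 + 0.5000
  = 1.5546 bits
H(B) = -[(1/4)·log₂(1/4) + (3/4)·log₂(3/4)]
  = 0.5000 + 0.3113
  = 0.8113 bits
H(A,B) = -[(1/3)·log₂(1/3) + (1/8)·log₂(1/8) + (7/24)·log₂(7/24) + (1/8)·log₂(1/8) + (1/8)·log₂(1/8)]
  = 0.5283 + 0.3750 + 0.5185 + 0.3750 + 0.3750
  = 2.1718 bits

I(A;B) = H(A) + H(B) - H(A,B)
  = 1.5546 + 0.8113 - 2.1718
  = 0.1941 bits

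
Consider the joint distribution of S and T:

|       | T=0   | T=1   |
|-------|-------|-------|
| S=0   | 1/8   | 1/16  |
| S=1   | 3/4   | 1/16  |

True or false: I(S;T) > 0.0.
Marginal P(S) (row sums):
  P(S=0) = 1/8 + 1/16 = 3/16
  P(S=1) = 3/4 + 1/16 = 13/16
Marginal P(T) (column sums):
  P(T=0) = 1/8 + 3/4 = 7/8
  P(T=1) = 1/16 + 1/16 = 1/8

H(S) = -[(3/16)·log₂(3/16) + (13/16)·log₂(13/16)]
  = 0.4528 + 0.2434
  = 0.6962 bits
H(T) = -[(7/8)·log₂(7/8) + (1/8)·log₂(1/8)]
  = 0.1686 + 0.3750
  = 0.5436 bits
H(S,T) = -[(1/8)·log₂(1/8) + (1/16)·log₂(1/16) + (3/4)·log₂(3/4) + (1/16)·log₂(1/16)]
  = 0.3750 + 0.2500 + 0.3113 + 0.2500
  = 1.1863 bits

I(S;T) = H(S) + H(T) - H(S,T)
  = 0.6962 + 0.5436 - 1.1863
  = 0.0535 bits

True. I(S;T) = 0.0535 bits, which is > 0.0 bits.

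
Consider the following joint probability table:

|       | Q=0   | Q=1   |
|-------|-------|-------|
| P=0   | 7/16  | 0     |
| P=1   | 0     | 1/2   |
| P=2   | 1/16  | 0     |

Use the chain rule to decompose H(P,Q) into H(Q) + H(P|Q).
By the chain rule: H(P,Q) = H(Q) + H(P|Q)

Marginal P(Q) (column sums):
  P(Q=0) = 7/16 + 0 + 1/16 = 1/2
  P(Q=1) = 0 + 1/2 + 0 = 1/2
H(Q) = -[(1/2)·log₂(1/2) + (1/2)·log₂(1/2)]
  = 0.5000 + 0.5000
  = 1.0000 bits
H(P|Q) = -Σ P(P,Q)·log₂ P(P|Q), where P(P|Q) = P(P,Q) / P(Q)
  (cells with P(P,Q) = 0 contribute 0)
  (P=0,Q=0): P(P|Q) = (7/16)/(1/2) = 7/8;  -(7/16)·log₂(7/8) = 0.0843
  (P=1,Q=1): P(P|Q) = (1/2)/(1/2) = 1;  -(1/2)·log₂(1) = 0.0000
  (P=2,Q=0): P(P|Q) = (1/16)/(1/2) = 1/8;  -(1/16)·log₂(1/8) = 0.1875
H(P|Q) = 0.0843 + 0.0000 + 0.1875
  = 0.2718 bits

H(P,Q) = H(Q) + H(P|Q) = 1.0000 + 0.2718 = 1.2718 bits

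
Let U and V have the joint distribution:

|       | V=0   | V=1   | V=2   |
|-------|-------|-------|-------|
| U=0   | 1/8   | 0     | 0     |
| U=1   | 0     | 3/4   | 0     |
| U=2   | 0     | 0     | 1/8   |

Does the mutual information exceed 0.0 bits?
Marginal P(U) (row sums):
  P(U=0) = 1/8 + 0 + 0 = 1/8
  P(U=1) = 0 + 3/4 + 0 = 3/4
  P(U=2) = 0 + 0 + 1/8 = 1/8
Marginal P(V) (column sums):
  P(V=0) = 1/8 + 0 + 0 = 1/8
  P(V=1) = 0 + 3/4 + 0 = 3/4
  P(V=2) = 0 + 0 + 1/8 = 1/8

H(U) = -[(1/8)·log₂(1/8) + (3/4)·log₂(3/4) + (1/8)·log₂(1/8)]
  = 0.3750 + 0.3113 + 0.3750
  = 1.0613 bits
H(V) = -[(1/8)·log₂(1/8) + (3/4)·log₂(3/4) + (1/8)·log₂(1/8)]
  = 0.3750 + 0.3113 + 0.3750
  = 1.0613 bits
H(U,V) = -[(1/8)·log₂(1/8) + (3/4)·log₂(3/4) + (1/8)·log₂(1/8)]
  = 0.3750 + 0.3113 + 0.3750
  = 1.0613 bits

I(U;V) = H(U) + H(V) - H(U,V)
  = 1.0613 + 1.0613 - 1.0613
  = 1.0613 bits

Yes. I(U;V) = 1.0613 bits, which is > 0.0 bits.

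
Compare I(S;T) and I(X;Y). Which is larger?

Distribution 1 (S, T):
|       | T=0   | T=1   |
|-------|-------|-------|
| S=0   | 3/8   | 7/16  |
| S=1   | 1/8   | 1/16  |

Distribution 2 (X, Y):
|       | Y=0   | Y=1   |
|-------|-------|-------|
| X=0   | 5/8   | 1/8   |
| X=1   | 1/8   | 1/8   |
Distribution 1 (S, T):
Marginal P(S) (row sums):
  P(S=0) = 3/8 + 7/16 = 13/16
  P(S=1) = 1/8 + 1/16 = 3/16
Marginal P(T) (column sums):
  P(T=0) = 3/8 + 1/8 = 1/2
  P(T=1) = 7/16 + 1/16 = 1/2

H(S) = -[(13/16)·log₂(13/16) + (3/16)·log₂(3/16)]
  = 0.2434 + 0.4528
  = 0.6962 bits
H(T) = -[(1/2)·log₂(1/2) + (1/2)·log₂(1/2)]
  = 0.5000 + 0.5000
  = 1.0000 bits
H(S,T) = -[(3/8)·log₂(3/8) + (7/16)·log₂(7/16) + (1/8)·log₂(1/8) + (1/16)·log₂(1/16)]
  = 0.5306 + 0.5218 + 0.3750 + 0.2500
  = 1.6774 bits

I(S;T) = H(S) + H(T) - H(S,T)
  = 0.6962 + 1.0000 - 1.6774
  = 0.0188 bits

Distribution 2 (X, Y):
Marginal P(X) (row sums):
  P(X=0) = 5/8 + 1/8 = 3/4
  P(X=1) = 1/8 + 1/8 = 1/4
Marginal P(Y) (column sums):
  P(Y=0) = 5/8 + 1/8 = 3/4
  P(Y=1) = 1/8 + 1/8 = 1/4

H(X) = -[(3/4)·log₂(3/4) + (1/4)·log₂(1/4)]
  = 0.3113 + 0.5000
  = 0.8113 bits
H(Y) = -[(3/4)·log₂(3/4) + (1/4)·log₂(1/4)]
  = 0.3113 + 0.5000
  = 0.8113 bits
H(X,Y) = -[(5/8)·log₂(5/8) + (1/8)·log₂(1/8) + (1/8)·log₂(1/8) + (1/8)·log₂(1/8)]
  = 0.4238 + 0.3750 + 0.3750 + 0.3750
  = 1.5488 bits

I(X;Y) = H(X) + H(Y) - H(X,Y)
  = 0.8113 + 0.8113 - 1.5488
  = 0.0738 bits

I(X;Y) = 0.0738 bits > I(S;T) = 0.0188 bits, so (X, Y) has the higher mutual information (stronger dependence).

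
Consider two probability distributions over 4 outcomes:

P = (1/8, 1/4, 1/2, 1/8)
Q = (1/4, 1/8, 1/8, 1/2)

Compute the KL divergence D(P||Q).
D(P||Q) = Σ P(i) log₂(P(i)/Q(i))
  i=0: (1/8) × log₂((1/8)/(1/4)) = (1/8) × log₂(1/2) = -0.1250
  i=1: (1/4) × log₂((1/4)/(1/8)) = (1/4) × log₂(2) = 0.2500
  i=2: (1/2) × log₂((1/2)/(1/8)) = (1/2) × log₂(4) = 1.0000
  i=3: (1/8) × log₂((1/8)/(1/2)) = (1/8) × log₂(1/4) = -0.2500
D(P||Q) = -0.1250 + 0.2500 + 1.0000 - 0.2500
  = 0.8750 bits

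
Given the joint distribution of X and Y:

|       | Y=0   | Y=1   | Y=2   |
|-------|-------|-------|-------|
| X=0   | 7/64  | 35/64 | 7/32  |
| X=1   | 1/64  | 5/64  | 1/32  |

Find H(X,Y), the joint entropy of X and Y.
H(X,Y) = -Σ P(X,Y) log₂ P(X,Y), summed over the non-zero cells:
H(X,Y) = -[(7/64)·log₂(7/64) + (35/64)·log₂(35/64) + (7/32)·log₂(7/32) + (1/64)·log₂(1/64) + (5/64)·log₂(5/64) + (1/32)·log₂(1/32)]
  = 0.3492 + 0.4762 + 0.4796 + 0.0938 + 0.2873 + 0.1563
  = 1.8424 bits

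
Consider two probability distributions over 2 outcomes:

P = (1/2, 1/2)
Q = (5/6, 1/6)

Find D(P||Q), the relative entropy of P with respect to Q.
D(P||Q) = Σ P(i) log₂(P(i)/Q(i))
  i=0: (1/2) × log₂((1/2)/(5/6)) = (1/2) × log₂(3/5) = -0.3685
  i=1: (1/2) × log₂((1/2)/(1/6)) = (1/2) × log₂(3) = 0.7925
D(P||Q) = -0.3685 + 0.7925
  = 0.4240 bits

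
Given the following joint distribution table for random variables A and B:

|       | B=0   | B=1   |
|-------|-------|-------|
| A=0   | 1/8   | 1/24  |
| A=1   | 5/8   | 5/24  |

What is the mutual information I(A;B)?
Marginal P(A) (row sums):
  P(A=0) = 1/8 + 1/24 = 1/6
  P(A=1) = 5/8 + 5/24 = 5/6
Marginal P(B) (column sums):
  P(B=0) = 1/8 + 5/8 = 3/4
  P(B=1) = 1/24 + 5/24 = 1/4

H(A) = -[(1/6)·log₂(1/6) + (5/6)·log₂(5/6)]
  = 0.4308 + 0.2192
  = 0.6500 bits
H(B) = -[(3/4)·log₂(3/4) + (1/4)·log₂(1/4)]
  = 0.3113 + 0.5000
  = 0.8113 bits
H(A,B) = -[(1/8)·log₂(1/8) + (1/24)·log₂(1/24) + (5/8)·log₂(5/8) + (5/24)·log₂(5/24)]
  = 0.3750 + 0.1910 + 0.4238 + 0.4715
  = 1.4613 bits

I(A;B) = H(A) + H(B) - H(A,B)
  = 0.6500 + 0.8113 - 1.4613
  = 0.0000 bits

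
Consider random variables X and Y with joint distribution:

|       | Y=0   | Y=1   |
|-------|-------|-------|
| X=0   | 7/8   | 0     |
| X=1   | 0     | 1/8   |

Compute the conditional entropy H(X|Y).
Marginal P(Y) (column sums):
  P(Y=0) = 7/8 + 0 = 7/8
  P(Y=1) = 0 + 1/8 = 1/8

H(X|Y) = -Σ P(X,Y)·log₂ P(X|Y), where P(X|Y) = P(X,Y) / P(Y)
  (cells with P(X,Y) = 0 contribute 0)
  (X=0,Y=0): P(X|Y) = (7/8)/(7/8) = 1;  -(7/8)·log₂(1) = 0.0000
  (X=1,Y=1): P(X|Y) = (1/8)/(1/8) = 1;  -(1/8)·log₂(1) = 0.0000
H(X|Y) = 0.0000 + 0.0000
  = 0.0000 bits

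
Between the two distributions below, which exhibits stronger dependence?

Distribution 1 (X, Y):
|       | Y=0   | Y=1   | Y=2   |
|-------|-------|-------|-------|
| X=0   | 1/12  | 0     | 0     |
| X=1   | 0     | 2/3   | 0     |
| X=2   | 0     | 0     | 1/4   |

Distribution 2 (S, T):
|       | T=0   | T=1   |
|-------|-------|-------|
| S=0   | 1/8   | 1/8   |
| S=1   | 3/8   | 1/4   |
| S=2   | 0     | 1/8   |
Distribution 1 (X, Y):
Marginal P(X) (row sums):
  P(X=0) = 1/12 + 0 + 0 = 1/12
  P(X=1) = 0 + 2/3 + 0 = 2/3
  P(X=2) = 0 + 0 + 1/4 = 1/4
Marginal P(Y) (column sums):
  P(Y=0) = 1/12 + 0 + 0 = 1/12
  P(Y=1) = 0 + 2/3 + 0 = 2/3
  P(Y=2) = 0 + 0 + 1/4 = 1/4

H(X) = -[(1/12)·log₂(1/12) + (2/3)·log₂(2/3) + (1/4)·log₂(1/4)]
  = 0.2987 + 0.3900 + 0.5000
  = 1.1887 bits
H(Y) = -[(1/12)·log₂(1/12) + (2/3)·log₂(2/3) + (1/4)·log₂(1/4)]
  = 0.2987 + 0.3900 + 0.5000
  = 1.1887 bits
H(X,Y) = -[(1/12)·log₂(1/12) + (2/3)·log₂(2/3) + (1/4)·log₂(1/4)]
  = 0.2987 + 0.3900 + 0.5000
  = 1.1887 bits

I(X;Y) = H(X) + H(Y) - H(X,Y)
  = 1.1887 + 1.1887 - 1.1887
  = 1.1887 bits

Distribution 2 (S, T):
Marginal P(S) (row sums):
  P(S=0) = 1/8 + 1/8 = 1/4
  P(S=1) = 3/8 + 1/4 = 5/8
  P(S=2) = 0 + 1/8 = 1/8
Marginal P(T) (column sums):
  P(T=0) = 1/8 + 3/8 + 0 = 1/2
  P(T=1) = 1/8 + 1/4 + 1/8 = 1/2

H(S) = -[(1/4)·log₂(1/4) + (5/8)·log₂(5/8) + (1/8)·log₂(1/8)]
  = 0.5000 + 0.4238 + 0.3750
  = 1.2988 bits
H(T) = -[(1/2)·log₂(1/2) + (1/2)·log₂(1/2)]
  = 0.5000 + 0.5000
  = 1.0000 bits
H(S,T) = -[(1/8)·log₂(1/8) + (1/8)·log₂(1/8) + (3/8)·log₂(3/8) + (1/4)·log₂(1/4) + (1/8)·log₂(1/8)]
  = 0.3750 + 0.3750 + 0.5306 + 0.5000 + 0.3750
  = 2.1556 bits

I(S;T) = H(S) + H(T) - H(S,T)
  = 1.2988 + 1.0000 - 2.1556
  = 0.1432 bits

I(X;Y) = 1.1887 bits > I(S;T) = 0.1432 bits, so (X, Y) has the higher mutual information (stronger dependence).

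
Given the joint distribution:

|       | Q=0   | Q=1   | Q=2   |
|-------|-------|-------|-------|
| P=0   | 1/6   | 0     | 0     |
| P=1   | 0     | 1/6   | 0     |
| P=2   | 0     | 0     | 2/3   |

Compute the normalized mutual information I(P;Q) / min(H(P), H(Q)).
Marginal P(P) (row sums):
  P(P=0) = 1/6 + 0 + 0 = 1/6
  P(P=1) = 0 + 1/6 + 0 = 1/6
  P(P=2) = 0 + 0 + 2/3 = 2/3
Marginal P(Q) (column sums):
  P(Q=0) = 1/6 + 0 + 0 = 1/6
  P(Q=1) = 0 + 1/6 + 0 = 1/6
  P(Q=2) = 0 + 0 + 2/3 = 2/3

H(P) = -[(1/6)·log₂(1/6) + (1/6)·log₂(1/6) + (2/3)·log₂(2/3)]
  = 0.4308 + 0.4308 + 0.3900
  = 1.2516 bits
H(Q) = -[(1/6)·log₂(1/6) + (1/6)·log₂(1/6) + (2/3)·log₂(2/3)]
  = 0.4308 + 0.4308 + 0.3900
  = 1.2516 bits
H(P,Q) = -[(1/6)·log₂(1/6) + (1/6)·log₂(1/6) + (2/3)·log₂(2/3)]
  = 0.4308 + 0.4308 + 0.3900
  = 1.2516 bits

I(P;Q) = H(P) + H(Q) - H(P,Q)
  = 1.2516 + 1.2516 - 1.2516
  = 1.2516 bits

min(H(P), H(Q)) = min(1.2516, 1.2516) = 1.2516 bits
Normalized MI = 1.2516 / 1.2516 = 1.0000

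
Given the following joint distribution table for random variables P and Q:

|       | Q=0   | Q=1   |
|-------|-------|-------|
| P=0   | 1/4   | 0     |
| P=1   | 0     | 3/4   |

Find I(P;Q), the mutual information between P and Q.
Marginal P(P) (row sums):
  P(P=0) = 1/4 + 0 = 1/4
  P(P=1) = 0 + 3/4 = 3/4
Marginal P(Q) (column sums):
  P(Q=0) = 1/4 + 0 = 1/4
  P(Q=1) = 0 + 3/4 = 3/4

H(P) = -[(1/4)·log₂(1/4) + (3/4)·log₂(3/4)]
  = 0.5000 + 0.3113
  = 0.8113 bits
H(Q) = -[(1/4)·log₂(1/4) + (3/4)·log₂(3/4)]
  = 0.5000 + 0.3113
  = 0.8113 bits
H(P,Q) = -[(1/4)·log₂(1/4) + (3/4)·log₂(3/4)]
  = 0.5000 + 0.3113
  = 0.8113 bits

I(P;Q) = H(P) + H(Q) - H(P,Q)
  = 0.8113 + 0.8113 - 0.8113
  = 0.8113 bits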